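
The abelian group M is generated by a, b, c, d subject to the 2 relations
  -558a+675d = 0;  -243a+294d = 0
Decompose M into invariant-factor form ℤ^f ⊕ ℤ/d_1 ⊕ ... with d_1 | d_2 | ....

rank_ℚ(R)=2; free=4−2=2
SNF(R) diag = [3, 9] → torsion [3, 9]

Answer: M ≅ ℤ^2 ⊕ ℤ/3 ⊕ ℤ/9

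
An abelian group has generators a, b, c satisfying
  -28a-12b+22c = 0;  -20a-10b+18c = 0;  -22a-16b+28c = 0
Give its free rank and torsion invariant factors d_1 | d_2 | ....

Answer: M ≅ ℤ/2 ⊕ ℤ/2 ⊕ ℤ/2

Derivation:
rank_ℚ(R)=3; free=3−3=0
SNF(R) diag = [2, 2, 2] → torsion [2, 2, 2]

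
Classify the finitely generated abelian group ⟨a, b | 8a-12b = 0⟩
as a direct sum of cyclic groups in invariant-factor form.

Answer: M ≅ ℤ^1 ⊕ ℤ/4

Derivation:
rank_ℚ(R)=1; free=2−1=1
SNF(R) diag = [4] → torsion [4]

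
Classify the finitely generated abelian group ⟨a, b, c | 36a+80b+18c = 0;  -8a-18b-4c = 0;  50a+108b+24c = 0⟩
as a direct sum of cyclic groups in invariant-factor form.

Answer: M ≅ ℤ/2 ⊕ ℤ/2 ⊕ ℤ/2

Derivation:
rank_ℚ(R)=3; free=3−3=0
SNF(R) diag = [2, 2, 2] → torsion [2, 2, 2]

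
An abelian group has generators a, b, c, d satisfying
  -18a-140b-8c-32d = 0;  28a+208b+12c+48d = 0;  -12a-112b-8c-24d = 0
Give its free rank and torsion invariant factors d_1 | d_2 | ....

rank_ℚ(R)=3; free=4−3=1
SNF(R) diag = [2, 4, 8] → torsion [2, 4, 8]

Answer: M ≅ ℤ^1 ⊕ ℤ/2 ⊕ ℤ/4 ⊕ ℤ/8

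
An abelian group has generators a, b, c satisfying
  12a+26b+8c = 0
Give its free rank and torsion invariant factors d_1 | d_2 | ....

rank_ℚ(R)=1; free=3−1=2
SNF(R) diag = [2] → torsion [2]

Answer: M ≅ ℤ^2 ⊕ ℤ/2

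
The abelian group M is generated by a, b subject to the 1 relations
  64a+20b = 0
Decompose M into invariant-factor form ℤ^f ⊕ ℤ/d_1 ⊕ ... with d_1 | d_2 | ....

Answer: M ≅ ℤ^1 ⊕ ℤ/4

Derivation:
rank_ℚ(R)=1; free=2−1=1
SNF(R) diag = [4] → torsion [4]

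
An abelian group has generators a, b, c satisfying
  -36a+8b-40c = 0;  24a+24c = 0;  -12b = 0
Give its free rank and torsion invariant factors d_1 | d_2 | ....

Answer: M ≅ ℤ/4 ⊕ ℤ/12 ⊕ ℤ/24

Derivation:
rank_ℚ(R)=3; free=3−3=0
SNF(R) diag = [4, 12, 24] → torsion [4, 12, 24]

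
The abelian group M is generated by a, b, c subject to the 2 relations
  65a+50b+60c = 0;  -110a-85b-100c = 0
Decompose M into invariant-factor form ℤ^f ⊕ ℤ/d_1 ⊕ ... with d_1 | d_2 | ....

Answer: M ≅ ℤ^1 ⊕ ℤ/5 ⊕ ℤ/5

Derivation:
rank_ℚ(R)=2; free=3−2=1
SNF(R) diag = [5, 5] → torsion [5, 5]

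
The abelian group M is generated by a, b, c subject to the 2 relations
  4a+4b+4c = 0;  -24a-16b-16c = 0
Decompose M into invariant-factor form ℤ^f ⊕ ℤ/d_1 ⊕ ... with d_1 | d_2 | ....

Answer: M ≅ ℤ^1 ⊕ ℤ/4 ⊕ ℤ/8

Derivation:
rank_ℚ(R)=2; free=3−2=1
SNF(R) diag = [4, 8] → torsion [4, 8]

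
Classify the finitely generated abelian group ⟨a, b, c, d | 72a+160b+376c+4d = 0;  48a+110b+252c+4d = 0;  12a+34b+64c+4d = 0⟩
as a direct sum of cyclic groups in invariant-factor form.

Answer: M ≅ ℤ^1 ⊕ ℤ/2 ⊕ ℤ/4 ⊕ ℤ/12

Derivation:
rank_ℚ(R)=3; free=4−3=1
SNF(R) diag = [2, 4, 12] → torsion [2, 4, 12]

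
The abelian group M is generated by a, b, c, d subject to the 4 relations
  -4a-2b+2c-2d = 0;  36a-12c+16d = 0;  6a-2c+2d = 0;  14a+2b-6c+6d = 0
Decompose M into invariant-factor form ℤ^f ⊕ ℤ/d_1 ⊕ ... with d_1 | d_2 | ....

rank_ℚ(R)=4; free=4−4=0
SNF(R) diag = [2, 2, 2, 4] → torsion [2, 2, 2, 4]

Answer: M ≅ ℤ/2 ⊕ ℤ/2 ⊕ ℤ/2 ⊕ ℤ/4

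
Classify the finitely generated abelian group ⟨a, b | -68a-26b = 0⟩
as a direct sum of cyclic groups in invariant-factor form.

rank_ℚ(R)=1; free=2−1=1
SNF(R) diag = [2] → torsion [2]

Answer: M ≅ ℤ^1 ⊕ ℤ/2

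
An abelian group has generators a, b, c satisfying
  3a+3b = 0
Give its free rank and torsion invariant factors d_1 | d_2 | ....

Answer: M ≅ ℤ^2 ⊕ ℤ/3

Derivation:
rank_ℚ(R)=1; free=3−1=2
SNF(R) diag = [3] → torsion [3]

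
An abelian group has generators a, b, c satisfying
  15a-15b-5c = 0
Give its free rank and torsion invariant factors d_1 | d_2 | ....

Answer: M ≅ ℤ^2 ⊕ ℤ/5

Derivation:
rank_ℚ(R)=1; free=3−1=2
SNF(R) diag = [5] → torsion [5]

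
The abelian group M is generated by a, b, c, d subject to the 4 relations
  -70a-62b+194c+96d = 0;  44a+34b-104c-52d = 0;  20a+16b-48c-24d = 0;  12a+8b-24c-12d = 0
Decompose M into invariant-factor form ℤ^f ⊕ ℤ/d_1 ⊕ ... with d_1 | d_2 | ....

Answer: M ≅ ℤ/2 ⊕ ℤ/2 ⊕ ℤ/4 ⊕ ℤ/4

Derivation:
rank_ℚ(R)=4; free=4−4=0
SNF(R) diag = [2, 2, 4, 4] → torsion [2, 2, 4, 4]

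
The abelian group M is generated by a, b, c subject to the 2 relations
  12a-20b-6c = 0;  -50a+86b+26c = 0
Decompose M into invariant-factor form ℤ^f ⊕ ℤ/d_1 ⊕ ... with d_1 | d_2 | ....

Answer: M ≅ ℤ^1 ⊕ ℤ/2 ⊕ ℤ/2

Derivation:
rank_ℚ(R)=2; free=3−2=1
SNF(R) diag = [2, 2] → torsion [2, 2]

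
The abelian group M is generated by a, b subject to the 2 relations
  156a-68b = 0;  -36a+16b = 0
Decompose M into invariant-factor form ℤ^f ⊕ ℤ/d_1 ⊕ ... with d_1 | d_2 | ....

Answer: M ≅ ℤ/4 ⊕ ℤ/12

Derivation:
rank_ℚ(R)=2; free=2−2=0
SNF(R) diag = [4, 12] → torsion [4, 12]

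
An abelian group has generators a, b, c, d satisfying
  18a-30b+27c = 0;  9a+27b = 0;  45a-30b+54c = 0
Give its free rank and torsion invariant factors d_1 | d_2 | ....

rank_ℚ(R)=3; free=4−3=1
SNF(R) diag = [3, 9, 27] → torsion [3, 9, 27]

Answer: M ≅ ℤ^1 ⊕ ℤ/3 ⊕ ℤ/9 ⊕ ℤ/27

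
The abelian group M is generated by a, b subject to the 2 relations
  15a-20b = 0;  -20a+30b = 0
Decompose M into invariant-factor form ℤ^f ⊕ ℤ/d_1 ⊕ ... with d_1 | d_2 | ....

Answer: M ≅ ℤ/5 ⊕ ℤ/10

Derivation:
rank_ℚ(R)=2; free=2−2=0
SNF(R) diag = [5, 10] → torsion [5, 10]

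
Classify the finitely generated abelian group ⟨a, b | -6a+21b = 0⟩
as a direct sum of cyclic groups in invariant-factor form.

rank_ℚ(R)=1; free=2−1=1
SNF(R) diag = [3] → torsion [3]

Answer: M ≅ ℤ^1 ⊕ ℤ/3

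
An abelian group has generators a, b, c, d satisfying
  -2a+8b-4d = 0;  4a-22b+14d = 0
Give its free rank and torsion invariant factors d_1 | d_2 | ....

Answer: M ≅ ℤ^2 ⊕ ℤ/2 ⊕ ℤ/6

Derivation:
rank_ℚ(R)=2; free=4−2=2
SNF(R) diag = [2, 6] → torsion [2, 6]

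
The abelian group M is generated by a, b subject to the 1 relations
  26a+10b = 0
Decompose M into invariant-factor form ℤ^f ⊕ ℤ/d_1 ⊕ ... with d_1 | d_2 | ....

Answer: M ≅ ℤ^1 ⊕ ℤ/2

Derivation:
rank_ℚ(R)=1; free=2−1=1
SNF(R) diag = [2] → torsion [2]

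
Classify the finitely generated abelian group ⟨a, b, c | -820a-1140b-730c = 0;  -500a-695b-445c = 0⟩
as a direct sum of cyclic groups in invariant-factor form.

Answer: M ≅ ℤ^1 ⊕ ℤ/5 ⊕ ℤ/10

Derivation:
rank_ℚ(R)=2; free=3−2=1
SNF(R) diag = [5, 10] → torsion [5, 10]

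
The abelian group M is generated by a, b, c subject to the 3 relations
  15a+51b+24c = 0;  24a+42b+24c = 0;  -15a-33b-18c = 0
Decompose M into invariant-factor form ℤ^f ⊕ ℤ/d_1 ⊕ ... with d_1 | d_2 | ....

rank_ℚ(R)=3; free=3−3=0
SNF(R) diag = [3, 6, 18] → torsion [3, 6, 18]

Answer: M ≅ ℤ/3 ⊕ ℤ/6 ⊕ ℤ/18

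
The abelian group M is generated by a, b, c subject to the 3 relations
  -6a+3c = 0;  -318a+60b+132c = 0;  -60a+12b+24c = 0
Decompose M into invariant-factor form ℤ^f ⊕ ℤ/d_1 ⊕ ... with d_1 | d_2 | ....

Answer: M ≅ ℤ/3 ⊕ ℤ/6 ⊕ ℤ/12

Derivation:
rank_ℚ(R)=3; free=3−3=0
SNF(R) diag = [3, 6, 12] → torsion [3, 6, 12]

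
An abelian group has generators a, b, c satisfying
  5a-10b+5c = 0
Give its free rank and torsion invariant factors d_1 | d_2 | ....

rank_ℚ(R)=1; free=3−1=2
SNF(R) diag = [5] → torsion [5]

Answer: M ≅ ℤ^2 ⊕ ℤ/5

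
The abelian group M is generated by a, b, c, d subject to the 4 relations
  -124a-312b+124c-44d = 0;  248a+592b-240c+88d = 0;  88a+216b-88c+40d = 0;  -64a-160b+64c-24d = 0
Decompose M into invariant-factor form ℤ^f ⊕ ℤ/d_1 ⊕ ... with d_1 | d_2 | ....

rank_ℚ(R)=4; free=4−4=0
SNF(R) diag = [4, 8, 8, 8] → torsion [4, 8, 8, 8]

Answer: M ≅ ℤ/4 ⊕ ℤ/8 ⊕ ℤ/8 ⊕ ℤ/8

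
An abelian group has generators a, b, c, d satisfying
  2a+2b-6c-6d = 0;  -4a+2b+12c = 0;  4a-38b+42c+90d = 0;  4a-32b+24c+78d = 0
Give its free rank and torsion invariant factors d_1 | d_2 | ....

Answer: M ≅ ℤ/2 ⊕ ℤ/6 ⊕ ℤ/18 ⊕ ℤ/18

Derivation:
rank_ℚ(R)=4; free=4−4=0
SNF(R) diag = [2, 6, 18, 18] → torsion [2, 6, 18, 18]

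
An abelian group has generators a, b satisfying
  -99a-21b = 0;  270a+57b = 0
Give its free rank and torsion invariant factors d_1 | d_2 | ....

rank_ℚ(R)=2; free=2−2=0
SNF(R) diag = [3, 9] → torsion [3, 9]

Answer: M ≅ ℤ/3 ⊕ ℤ/9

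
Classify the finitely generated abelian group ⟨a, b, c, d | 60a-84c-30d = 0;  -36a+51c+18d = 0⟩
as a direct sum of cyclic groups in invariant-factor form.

Answer: M ≅ ℤ^2 ⊕ ℤ/3 ⊕ ℤ/6

Derivation:
rank_ℚ(R)=2; free=4−2=2
SNF(R) diag = [3, 6] → torsion [3, 6]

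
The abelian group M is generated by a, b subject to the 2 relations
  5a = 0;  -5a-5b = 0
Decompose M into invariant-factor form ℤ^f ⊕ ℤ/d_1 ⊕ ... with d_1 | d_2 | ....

rank_ℚ(R)=2; free=2−2=0
SNF(R) diag = [5, 5] → torsion [5, 5]

Answer: M ≅ ℤ/5 ⊕ ℤ/5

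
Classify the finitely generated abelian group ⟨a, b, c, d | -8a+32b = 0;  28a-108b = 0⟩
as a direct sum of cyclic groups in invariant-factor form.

Answer: M ≅ ℤ^2 ⊕ ℤ/4 ⊕ ℤ/8

Derivation:
rank_ℚ(R)=2; free=4−2=2
SNF(R) diag = [4, 8] → torsion [4, 8]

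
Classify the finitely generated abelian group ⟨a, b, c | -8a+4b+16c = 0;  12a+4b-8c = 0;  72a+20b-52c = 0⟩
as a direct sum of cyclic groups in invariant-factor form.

Answer: M ≅ ℤ/4 ⊕ ℤ/4 ⊕ ℤ/12

Derivation:
rank_ℚ(R)=3; free=3−3=0
SNF(R) diag = [4, 4, 12] → torsion [4, 4, 12]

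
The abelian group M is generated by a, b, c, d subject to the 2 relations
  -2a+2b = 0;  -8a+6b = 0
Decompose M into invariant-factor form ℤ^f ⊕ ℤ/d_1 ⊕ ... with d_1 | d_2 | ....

rank_ℚ(R)=2; free=4−2=2
SNF(R) diag = [2, 2] → torsion [2, 2]

Answer: M ≅ ℤ^2 ⊕ ℤ/2 ⊕ ℤ/2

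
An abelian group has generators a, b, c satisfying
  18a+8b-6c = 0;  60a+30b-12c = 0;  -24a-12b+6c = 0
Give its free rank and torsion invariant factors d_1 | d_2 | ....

Answer: M ≅ ℤ/2 ⊕ ℤ/6 ⊕ ℤ/6

Derivation:
rank_ℚ(R)=3; free=3−3=0
SNF(R) diag = [2, 6, 6] → torsion [2, 6, 6]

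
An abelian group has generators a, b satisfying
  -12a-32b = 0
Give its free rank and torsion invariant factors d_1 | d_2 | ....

Answer: M ≅ ℤ^1 ⊕ ℤ/4

Derivation:
rank_ℚ(R)=1; free=2−1=1
SNF(R) diag = [4] → torsion [4]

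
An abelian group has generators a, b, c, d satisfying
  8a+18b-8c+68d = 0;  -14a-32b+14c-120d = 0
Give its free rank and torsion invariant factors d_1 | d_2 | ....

Answer: M ≅ ℤ^2 ⊕ ℤ/2 ⊕ ℤ/2

Derivation:
rank_ℚ(R)=2; free=4−2=2
SNF(R) diag = [2, 2] → torsion [2, 2]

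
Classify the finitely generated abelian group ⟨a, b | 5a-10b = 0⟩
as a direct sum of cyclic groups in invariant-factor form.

Answer: M ≅ ℤ^1 ⊕ ℤ/5

Derivation:
rank_ℚ(R)=1; free=2−1=1
SNF(R) diag = [5] → torsion [5]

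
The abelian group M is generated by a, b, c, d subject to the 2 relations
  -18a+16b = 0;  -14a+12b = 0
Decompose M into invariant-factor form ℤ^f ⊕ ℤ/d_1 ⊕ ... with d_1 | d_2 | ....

rank_ℚ(R)=2; free=4−2=2
SNF(R) diag = [2, 4] → torsion [2, 4]

Answer: M ≅ ℤ^2 ⊕ ℤ/2 ⊕ ℤ/4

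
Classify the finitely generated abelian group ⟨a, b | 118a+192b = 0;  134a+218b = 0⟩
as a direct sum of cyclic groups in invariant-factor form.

rank_ℚ(R)=2; free=2−2=0
SNF(R) diag = [2, 2] → torsion [2, 2]

Answer: M ≅ ℤ/2 ⊕ ℤ/2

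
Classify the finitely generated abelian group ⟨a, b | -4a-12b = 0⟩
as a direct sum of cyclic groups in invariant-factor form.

rank_ℚ(R)=1; free=2−1=1
SNF(R) diag = [4] → torsion [4]

Answer: M ≅ ℤ^1 ⊕ ℤ/4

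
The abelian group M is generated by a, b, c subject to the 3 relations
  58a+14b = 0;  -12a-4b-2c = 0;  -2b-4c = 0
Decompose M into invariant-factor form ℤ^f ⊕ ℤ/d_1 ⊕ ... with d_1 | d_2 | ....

rank_ℚ(R)=3; free=3−3=0
SNF(R) diag = [2, 2, 6] → torsion [2, 2, 6]

Answer: M ≅ ℤ/2 ⊕ ℤ/2 ⊕ ℤ/6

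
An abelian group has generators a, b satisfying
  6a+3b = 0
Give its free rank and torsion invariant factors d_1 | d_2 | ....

rank_ℚ(R)=1; free=2−1=1
SNF(R) diag = [3] → torsion [3]

Answer: M ≅ ℤ^1 ⊕ ℤ/3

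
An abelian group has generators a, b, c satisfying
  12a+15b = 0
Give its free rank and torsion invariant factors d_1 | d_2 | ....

Answer: M ≅ ℤ^2 ⊕ ℤ/3

Derivation:
rank_ℚ(R)=1; free=3−1=2
SNF(R) diag = [3] → torsion [3]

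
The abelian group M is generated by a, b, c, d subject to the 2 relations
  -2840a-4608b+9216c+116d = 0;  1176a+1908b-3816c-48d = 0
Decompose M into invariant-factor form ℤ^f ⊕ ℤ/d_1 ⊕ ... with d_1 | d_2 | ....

Answer: M ≅ ℤ^2 ⊕ ℤ/4 ⊕ ℤ/12

Derivation:
rank_ℚ(R)=2; free=4−2=2
SNF(R) diag = [4, 12] → torsion [4, 12]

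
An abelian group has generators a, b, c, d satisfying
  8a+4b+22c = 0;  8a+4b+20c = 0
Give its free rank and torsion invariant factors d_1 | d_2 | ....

Answer: M ≅ ℤ^2 ⊕ ℤ/2 ⊕ ℤ/4

Derivation:
rank_ℚ(R)=2; free=4−2=2
SNF(R) diag = [2, 4] → torsion [2, 4]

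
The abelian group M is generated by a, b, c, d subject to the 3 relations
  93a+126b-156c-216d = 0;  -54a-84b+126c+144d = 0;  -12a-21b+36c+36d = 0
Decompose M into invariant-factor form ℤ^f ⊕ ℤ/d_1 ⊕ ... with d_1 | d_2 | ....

Answer: M ≅ ℤ^1 ⊕ ℤ/3 ⊕ ℤ/3 ⊕ ℤ/6

Derivation:
rank_ℚ(R)=3; free=4−3=1
SNF(R) diag = [3, 3, 6] → torsion [3, 3, 6]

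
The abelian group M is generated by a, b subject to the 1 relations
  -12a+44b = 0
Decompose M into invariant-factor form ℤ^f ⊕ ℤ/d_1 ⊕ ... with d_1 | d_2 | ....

Answer: M ≅ ℤ^1 ⊕ ℤ/4

Derivation:
rank_ℚ(R)=1; free=2−1=1
SNF(R) diag = [4] → torsion [4]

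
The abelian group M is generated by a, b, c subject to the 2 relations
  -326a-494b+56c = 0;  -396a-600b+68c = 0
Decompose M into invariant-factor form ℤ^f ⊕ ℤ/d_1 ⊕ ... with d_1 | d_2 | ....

rank_ℚ(R)=2; free=3−2=1
SNF(R) diag = [2, 4] → torsion [2, 4]

Answer: M ≅ ℤ^1 ⊕ ℤ/2 ⊕ ℤ/4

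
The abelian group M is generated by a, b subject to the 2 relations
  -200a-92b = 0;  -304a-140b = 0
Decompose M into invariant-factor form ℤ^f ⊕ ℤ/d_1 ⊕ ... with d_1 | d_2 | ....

rank_ℚ(R)=2; free=2−2=0
SNF(R) diag = [4, 8] → torsion [4, 8]

Answer: M ≅ ℤ/4 ⊕ ℤ/8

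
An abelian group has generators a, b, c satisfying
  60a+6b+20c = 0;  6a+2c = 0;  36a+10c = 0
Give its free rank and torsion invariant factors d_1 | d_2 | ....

Answer: M ≅ ℤ/2 ⊕ ℤ/6 ⊕ ℤ/6

Derivation:
rank_ℚ(R)=3; free=3−3=0
SNF(R) diag = [2, 6, 6] → torsion [2, 6, 6]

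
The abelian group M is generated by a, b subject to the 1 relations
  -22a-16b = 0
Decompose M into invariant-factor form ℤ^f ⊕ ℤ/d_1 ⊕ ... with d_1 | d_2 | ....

rank_ℚ(R)=1; free=2−1=1
SNF(R) diag = [2] → torsion [2]

Answer: M ≅ ℤ^1 ⊕ ℤ/2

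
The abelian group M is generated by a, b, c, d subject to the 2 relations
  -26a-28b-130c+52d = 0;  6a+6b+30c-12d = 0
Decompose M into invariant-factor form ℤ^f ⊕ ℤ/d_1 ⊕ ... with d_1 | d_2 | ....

rank_ℚ(R)=2; free=4−2=2
SNF(R) diag = [2, 6] → torsion [2, 6]

Answer: M ≅ ℤ^2 ⊕ ℤ/2 ⊕ ℤ/6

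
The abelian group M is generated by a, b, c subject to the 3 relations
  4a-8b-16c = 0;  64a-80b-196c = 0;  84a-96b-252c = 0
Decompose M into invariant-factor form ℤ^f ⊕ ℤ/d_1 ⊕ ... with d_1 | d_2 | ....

Answer: M ≅ ℤ/4 ⊕ ℤ/12 ⊕ ℤ/24

Derivation:
rank_ℚ(R)=3; free=3−3=0
SNF(R) diag = [4, 12, 24] → torsion [4, 12, 24]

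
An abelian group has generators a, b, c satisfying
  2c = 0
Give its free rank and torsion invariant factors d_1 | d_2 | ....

rank_ℚ(R)=1; free=3−1=2
SNF(R) diag = [2] → torsion [2]

Answer: M ≅ ℤ^2 ⊕ ℤ/2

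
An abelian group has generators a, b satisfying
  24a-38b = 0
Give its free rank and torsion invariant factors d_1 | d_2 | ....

rank_ℚ(R)=1; free=2−1=1
SNF(R) diag = [2] → torsion [2]

Answer: M ≅ ℤ^1 ⊕ ℤ/2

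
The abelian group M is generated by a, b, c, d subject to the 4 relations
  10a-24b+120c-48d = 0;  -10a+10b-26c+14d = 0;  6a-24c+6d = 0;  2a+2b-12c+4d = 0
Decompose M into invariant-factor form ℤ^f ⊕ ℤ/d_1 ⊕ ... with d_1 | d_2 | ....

rank_ℚ(R)=4; free=4−4=0
SNF(R) diag = [2, 2, 2, 6] → torsion [2, 2, 2, 6]

Answer: M ≅ ℤ/2 ⊕ ℤ/2 ⊕ ℤ/2 ⊕ ℤ/6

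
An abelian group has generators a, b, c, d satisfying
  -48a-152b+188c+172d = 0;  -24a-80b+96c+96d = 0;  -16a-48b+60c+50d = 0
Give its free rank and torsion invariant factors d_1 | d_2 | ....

Answer: M ≅ ℤ^1 ⊕ ℤ/2 ⊕ ℤ/4 ⊕ ℤ/8

Derivation:
rank_ℚ(R)=3; free=4−3=1
SNF(R) diag = [2, 4, 8] → torsion [2, 4, 8]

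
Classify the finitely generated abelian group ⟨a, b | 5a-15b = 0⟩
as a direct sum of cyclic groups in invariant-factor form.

rank_ℚ(R)=1; free=2−1=1
SNF(R) diag = [5] → torsion [5]

Answer: M ≅ ℤ^1 ⊕ ℤ/5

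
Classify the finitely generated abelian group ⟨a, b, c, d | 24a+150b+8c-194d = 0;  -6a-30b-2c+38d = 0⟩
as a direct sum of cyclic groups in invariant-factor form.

Answer: M ≅ ℤ^2 ⊕ ℤ/2 ⊕ ℤ/6

Derivation:
rank_ℚ(R)=2; free=4−2=2
SNF(R) diag = [2, 6] → torsion [2, 6]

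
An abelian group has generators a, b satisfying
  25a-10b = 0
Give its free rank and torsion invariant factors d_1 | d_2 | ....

rank_ℚ(R)=1; free=2−1=1
SNF(R) diag = [5] → torsion [5]

Answer: M ≅ ℤ^1 ⊕ ℤ/5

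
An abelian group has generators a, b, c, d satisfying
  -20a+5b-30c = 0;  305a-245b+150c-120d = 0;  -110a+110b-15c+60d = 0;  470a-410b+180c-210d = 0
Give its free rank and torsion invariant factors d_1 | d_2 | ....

rank_ℚ(R)=4; free=4−4=0
SNF(R) diag = [5, 15, 15, 30] → torsion [5, 15, 15, 30]

Answer: M ≅ ℤ/5 ⊕ ℤ/15 ⊕ ℤ/15 ⊕ ℤ/30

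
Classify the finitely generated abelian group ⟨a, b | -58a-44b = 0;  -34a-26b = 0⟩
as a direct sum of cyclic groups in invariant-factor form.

rank_ℚ(R)=2; free=2−2=0
SNF(R) diag = [2, 6] → torsion [2, 6]

Answer: M ≅ ℤ/2 ⊕ ℤ/6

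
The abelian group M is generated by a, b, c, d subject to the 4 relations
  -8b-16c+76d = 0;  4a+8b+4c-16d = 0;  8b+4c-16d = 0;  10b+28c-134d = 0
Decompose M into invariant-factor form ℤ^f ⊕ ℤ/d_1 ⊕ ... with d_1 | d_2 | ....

rank_ℚ(R)=4; free=4−4=0
SNF(R) diag = [2, 4, 4, 12] → torsion [2, 4, 4, 12]

Answer: M ≅ ℤ/2 ⊕ ℤ/4 ⊕ ℤ/4 ⊕ ℤ/12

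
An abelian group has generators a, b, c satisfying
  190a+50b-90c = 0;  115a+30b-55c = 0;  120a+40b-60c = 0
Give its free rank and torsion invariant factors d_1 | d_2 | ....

Answer: M ≅ ℤ/5 ⊕ ℤ/10 ⊕ ℤ/20

Derivation:
rank_ℚ(R)=3; free=3−3=0
SNF(R) diag = [5, 10, 20] → torsion [5, 10, 20]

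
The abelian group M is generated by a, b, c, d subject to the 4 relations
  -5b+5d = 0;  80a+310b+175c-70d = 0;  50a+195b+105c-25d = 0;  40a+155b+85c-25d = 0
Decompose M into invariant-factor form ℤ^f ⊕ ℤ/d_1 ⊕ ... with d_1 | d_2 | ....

rank_ℚ(R)=4; free=4−4=0
SNF(R) diag = [5, 5, 10, 10] → torsion [5, 5, 10, 10]

Answer: M ≅ ℤ/5 ⊕ ℤ/5 ⊕ ℤ/10 ⊕ ℤ/10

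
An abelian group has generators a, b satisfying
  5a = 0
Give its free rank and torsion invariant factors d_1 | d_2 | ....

Answer: M ≅ ℤ^1 ⊕ ℤ/5

Derivation:
rank_ℚ(R)=1; free=2−1=1
SNF(R) diag = [5] → torsion [5]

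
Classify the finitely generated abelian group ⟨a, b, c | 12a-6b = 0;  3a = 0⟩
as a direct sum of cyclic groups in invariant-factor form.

rank_ℚ(R)=2; free=3−2=1
SNF(R) diag = [3, 6] → torsion [3, 6]

Answer: M ≅ ℤ^1 ⊕ ℤ/3 ⊕ ℤ/6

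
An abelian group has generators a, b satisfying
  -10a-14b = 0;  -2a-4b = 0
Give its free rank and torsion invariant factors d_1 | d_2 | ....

Answer: M ≅ ℤ/2 ⊕ ℤ/6

Derivation:
rank_ℚ(R)=2; free=2−2=0
SNF(R) diag = [2, 6] → torsion [2, 6]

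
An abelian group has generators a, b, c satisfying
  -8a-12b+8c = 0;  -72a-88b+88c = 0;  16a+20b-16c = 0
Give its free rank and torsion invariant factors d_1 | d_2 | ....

rank_ℚ(R)=3; free=3−3=0
SNF(R) diag = [4, 8, 16] → torsion [4, 8, 16]

Answer: M ≅ ℤ/4 ⊕ ℤ/8 ⊕ ℤ/16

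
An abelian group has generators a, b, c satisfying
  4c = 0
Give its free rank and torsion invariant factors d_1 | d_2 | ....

Answer: M ≅ ℤ^2 ⊕ ℤ/4

Derivation:
rank_ℚ(R)=1; free=3−1=2
SNF(R) diag = [4] → torsion [4]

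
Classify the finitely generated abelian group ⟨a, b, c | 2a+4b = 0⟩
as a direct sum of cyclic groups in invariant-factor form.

rank_ℚ(R)=1; free=3−1=2
SNF(R) diag = [2] → torsion [2]

Answer: M ≅ ℤ^2 ⊕ ℤ/2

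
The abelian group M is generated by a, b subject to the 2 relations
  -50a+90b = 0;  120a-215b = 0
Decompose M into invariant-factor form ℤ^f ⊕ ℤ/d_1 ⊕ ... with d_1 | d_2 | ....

rank_ℚ(R)=2; free=2−2=0
SNF(R) diag = [5, 10] → torsion [5, 10]

Answer: M ≅ ℤ/5 ⊕ ℤ/10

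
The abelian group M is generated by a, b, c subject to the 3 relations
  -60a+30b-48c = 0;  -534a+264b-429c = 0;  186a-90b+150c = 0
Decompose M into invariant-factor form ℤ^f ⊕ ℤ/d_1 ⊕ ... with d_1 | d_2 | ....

Answer: M ≅ ℤ/3 ⊕ ℤ/6 ⊕ ℤ/6

Derivation:
rank_ℚ(R)=3; free=3−3=0
SNF(R) diag = [3, 6, 6] → torsion [3, 6, 6]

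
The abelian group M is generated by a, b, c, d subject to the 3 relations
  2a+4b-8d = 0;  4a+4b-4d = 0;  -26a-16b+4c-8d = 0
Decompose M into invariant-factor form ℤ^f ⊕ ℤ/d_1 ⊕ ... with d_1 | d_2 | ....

Answer: M ≅ ℤ^1 ⊕ ℤ/2 ⊕ ℤ/4 ⊕ ℤ/4

Derivation:
rank_ℚ(R)=3; free=4−3=1
SNF(R) diag = [2, 4, 4] → torsion [2, 4, 4]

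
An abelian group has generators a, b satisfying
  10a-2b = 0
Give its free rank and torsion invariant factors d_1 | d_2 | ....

rank_ℚ(R)=1; free=2−1=1
SNF(R) diag = [2] → torsion [2]

Answer: M ≅ ℤ^1 ⊕ ℤ/2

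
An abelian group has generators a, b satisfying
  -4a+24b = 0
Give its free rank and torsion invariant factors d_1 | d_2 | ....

Answer: M ≅ ℤ^1 ⊕ ℤ/4

Derivation:
rank_ℚ(R)=1; free=2−1=1
SNF(R) diag = [4] → torsion [4]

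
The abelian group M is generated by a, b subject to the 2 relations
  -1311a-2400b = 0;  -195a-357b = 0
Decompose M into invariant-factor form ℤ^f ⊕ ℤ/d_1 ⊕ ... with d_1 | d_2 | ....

Answer: M ≅ ℤ/3 ⊕ ℤ/9

Derivation:
rank_ℚ(R)=2; free=2−2=0
SNF(R) diag = [3, 9] → torsion [3, 9]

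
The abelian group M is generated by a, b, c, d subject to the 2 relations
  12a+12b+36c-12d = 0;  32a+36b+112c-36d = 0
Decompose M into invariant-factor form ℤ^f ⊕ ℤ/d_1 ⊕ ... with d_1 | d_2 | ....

rank_ℚ(R)=2; free=4−2=2
SNF(R) diag = [4, 12] → torsion [4, 12]

Answer: M ≅ ℤ^2 ⊕ ℤ/4 ⊕ ℤ/12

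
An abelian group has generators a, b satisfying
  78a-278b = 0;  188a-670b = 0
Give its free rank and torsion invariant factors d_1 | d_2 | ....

rank_ℚ(R)=2; free=2−2=0
SNF(R) diag = [2, 2] → torsion [2, 2]

Answer: M ≅ ℤ/2 ⊕ ℤ/2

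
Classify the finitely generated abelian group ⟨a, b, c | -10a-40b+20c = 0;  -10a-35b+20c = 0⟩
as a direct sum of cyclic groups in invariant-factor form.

Answer: M ≅ ℤ^1 ⊕ ℤ/5 ⊕ ℤ/10

Derivation:
rank_ℚ(R)=2; free=3−2=1
SNF(R) diag = [5, 10] → torsion [5, 10]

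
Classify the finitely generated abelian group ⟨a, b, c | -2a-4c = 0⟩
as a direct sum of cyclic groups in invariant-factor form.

rank_ℚ(R)=1; free=3−1=2
SNF(R) diag = [2] → torsion [2]

Answer: M ≅ ℤ^2 ⊕ ℤ/2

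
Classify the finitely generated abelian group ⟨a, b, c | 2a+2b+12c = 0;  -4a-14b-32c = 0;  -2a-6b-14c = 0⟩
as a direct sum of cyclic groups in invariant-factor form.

rank_ℚ(R)=3; free=3−3=0
SNF(R) diag = [2, 2, 6] → torsion [2, 2, 6]

Answer: M ≅ ℤ/2 ⊕ ℤ/2 ⊕ ℤ/6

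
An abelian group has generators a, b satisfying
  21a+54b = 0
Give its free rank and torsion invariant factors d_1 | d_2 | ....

Answer: M ≅ ℤ^1 ⊕ ℤ/3

Derivation:
rank_ℚ(R)=1; free=2−1=1
SNF(R) diag = [3] → torsion [3]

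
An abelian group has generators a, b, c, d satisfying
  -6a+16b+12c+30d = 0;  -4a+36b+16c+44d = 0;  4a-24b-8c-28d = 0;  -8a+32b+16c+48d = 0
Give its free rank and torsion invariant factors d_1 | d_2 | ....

rank_ℚ(R)=4; free=4−4=0
SNF(R) diag = [2, 4, 8, 16] → torsion [2, 4, 8, 16]

Answer: M ≅ ℤ/2 ⊕ ℤ/4 ⊕ ℤ/8 ⊕ ℤ/16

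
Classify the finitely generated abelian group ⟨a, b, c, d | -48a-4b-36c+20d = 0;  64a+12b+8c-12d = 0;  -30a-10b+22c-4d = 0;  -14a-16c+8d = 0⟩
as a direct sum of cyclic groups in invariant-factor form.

Answer: M ≅ ℤ/2 ⊕ ℤ/2 ⊕ ℤ/4 ⊕ ℤ/4

Derivation:
rank_ℚ(R)=4; free=4−4=0
SNF(R) diag = [2, 2, 4, 4] → torsion [2, 2, 4, 4]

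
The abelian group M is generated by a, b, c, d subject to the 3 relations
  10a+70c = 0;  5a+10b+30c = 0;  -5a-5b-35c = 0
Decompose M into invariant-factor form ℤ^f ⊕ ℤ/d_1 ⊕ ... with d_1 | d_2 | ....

rank_ℚ(R)=3; free=4−3=1
SNF(R) diag = [5, 5, 10] → torsion [5, 5, 10]

Answer: M ≅ ℤ^1 ⊕ ℤ/5 ⊕ ℤ/5 ⊕ ℤ/10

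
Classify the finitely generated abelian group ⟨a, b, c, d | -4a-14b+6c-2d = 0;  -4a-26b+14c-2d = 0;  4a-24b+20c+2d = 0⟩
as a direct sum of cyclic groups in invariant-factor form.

rank_ℚ(R)=3; free=4−3=1
SNF(R) diag = [2, 2, 4] → torsion [2, 2, 4]

Answer: M ≅ ℤ^1 ⊕ ℤ/2 ⊕ ℤ/2 ⊕ ℤ/4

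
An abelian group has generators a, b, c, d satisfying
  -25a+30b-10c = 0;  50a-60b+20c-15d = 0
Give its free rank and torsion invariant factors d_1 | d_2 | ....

Answer: M ≅ ℤ^2 ⊕ ℤ/5 ⊕ ℤ/15

Derivation:
rank_ℚ(R)=2; free=4−2=2
SNF(R) diag = [5, 15] → torsion [5, 15]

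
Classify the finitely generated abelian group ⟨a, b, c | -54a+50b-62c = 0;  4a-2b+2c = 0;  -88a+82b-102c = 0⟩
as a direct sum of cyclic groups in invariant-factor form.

Answer: M ≅ ℤ/2 ⊕ ℤ/2 ⊕ ℤ/4

Derivation:
rank_ℚ(R)=3; free=3−3=0
SNF(R) diag = [2, 2, 4] → torsion [2, 2, 4]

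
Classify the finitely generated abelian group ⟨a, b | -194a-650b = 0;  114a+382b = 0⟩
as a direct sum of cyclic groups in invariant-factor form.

rank_ℚ(R)=2; free=2−2=0
SNF(R) diag = [2, 4] → torsion [2, 4]

Answer: M ≅ ℤ/2 ⊕ ℤ/4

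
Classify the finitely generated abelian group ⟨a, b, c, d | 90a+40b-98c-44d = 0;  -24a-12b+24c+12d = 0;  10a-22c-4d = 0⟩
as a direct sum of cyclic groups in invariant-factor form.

rank_ℚ(R)=3; free=4−3=1
SNF(R) diag = [2, 4, 12] → torsion [2, 4, 12]

Answer: M ≅ ℤ^1 ⊕ ℤ/2 ⊕ ℤ/4 ⊕ ℤ/12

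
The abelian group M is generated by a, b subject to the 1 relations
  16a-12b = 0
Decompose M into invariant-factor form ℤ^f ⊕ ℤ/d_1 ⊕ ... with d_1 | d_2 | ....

Answer: M ≅ ℤ^1 ⊕ ℤ/4

Derivation:
rank_ℚ(R)=1; free=2−1=1
SNF(R) diag = [4] → torsion [4]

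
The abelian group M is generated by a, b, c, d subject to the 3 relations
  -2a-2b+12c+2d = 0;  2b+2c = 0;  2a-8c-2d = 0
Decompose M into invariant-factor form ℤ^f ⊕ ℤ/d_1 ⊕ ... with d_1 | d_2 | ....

Answer: M ≅ ℤ^1 ⊕ ℤ/2 ⊕ ℤ/2 ⊕ ℤ/6

Derivation:
rank_ℚ(R)=3; free=4−3=1
SNF(R) diag = [2, 2, 6] → torsion [2, 2, 6]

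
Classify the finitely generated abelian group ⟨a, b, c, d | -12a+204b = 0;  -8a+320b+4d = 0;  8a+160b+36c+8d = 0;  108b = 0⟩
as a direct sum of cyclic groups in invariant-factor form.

Answer: M ≅ ℤ/4 ⊕ ℤ/12 ⊕ ℤ/36 ⊕ ℤ/108

Derivation:
rank_ℚ(R)=4; free=4−4=0
SNF(R) diag = [4, 12, 36, 108] → torsion [4, 12, 36, 108]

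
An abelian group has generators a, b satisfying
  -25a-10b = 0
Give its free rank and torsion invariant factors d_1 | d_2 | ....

rank_ℚ(R)=1; free=2−1=1
SNF(R) diag = [5] → torsion [5]

Answer: M ≅ ℤ^1 ⊕ ℤ/5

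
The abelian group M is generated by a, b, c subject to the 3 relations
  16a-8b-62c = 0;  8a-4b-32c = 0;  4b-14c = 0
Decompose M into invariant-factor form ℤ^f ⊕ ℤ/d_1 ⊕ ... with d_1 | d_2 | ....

rank_ℚ(R)=3; free=3−3=0
SNF(R) diag = [2, 4, 8] → torsion [2, 4, 8]

Answer: M ≅ ℤ/2 ⊕ ℤ/4 ⊕ ℤ/8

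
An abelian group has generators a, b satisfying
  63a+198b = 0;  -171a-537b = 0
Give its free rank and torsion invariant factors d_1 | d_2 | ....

rank_ℚ(R)=2; free=2−2=0
SNF(R) diag = [3, 9] → torsion [3, 9]

Answer: M ≅ ℤ/3 ⊕ ℤ/9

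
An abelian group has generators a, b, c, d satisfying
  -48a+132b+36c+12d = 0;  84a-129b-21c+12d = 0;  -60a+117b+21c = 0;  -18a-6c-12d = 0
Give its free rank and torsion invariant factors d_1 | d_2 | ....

Answer: M ≅ ℤ/3 ⊕ ℤ/6 ⊕ ℤ/12 ⊕ ℤ/36

Derivation:
rank_ℚ(R)=4; free=4−4=0
SNF(R) diag = [3, 6, 12, 36] → torsion [3, 6, 12, 36]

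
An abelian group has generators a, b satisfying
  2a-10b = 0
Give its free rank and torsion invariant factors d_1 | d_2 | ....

rank_ℚ(R)=1; free=2−1=1
SNF(R) diag = [2] → torsion [2]

Answer: M ≅ ℤ^1 ⊕ ℤ/2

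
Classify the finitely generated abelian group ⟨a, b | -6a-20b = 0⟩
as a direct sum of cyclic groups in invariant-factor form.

Answer: M ≅ ℤ^1 ⊕ ℤ/2

Derivation:
rank_ℚ(R)=1; free=2−1=1
SNF(R) diag = [2] → torsion [2]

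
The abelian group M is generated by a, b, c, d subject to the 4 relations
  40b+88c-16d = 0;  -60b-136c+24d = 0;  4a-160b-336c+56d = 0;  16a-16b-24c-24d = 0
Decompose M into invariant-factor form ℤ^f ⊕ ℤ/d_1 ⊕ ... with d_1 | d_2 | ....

Answer: M ≅ ℤ/4 ⊕ ℤ/4 ⊕ ℤ/8 ⊕ ℤ/8

Derivation:
rank_ℚ(R)=4; free=4−4=0
SNF(R) diag = [4, 4, 8, 8] → torsion [4, 4, 8, 8]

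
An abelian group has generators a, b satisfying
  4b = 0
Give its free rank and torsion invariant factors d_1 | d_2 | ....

Answer: M ≅ ℤ^1 ⊕ ℤ/4

Derivation:
rank_ℚ(R)=1; free=2−1=1
SNF(R) diag = [4] → torsion [4]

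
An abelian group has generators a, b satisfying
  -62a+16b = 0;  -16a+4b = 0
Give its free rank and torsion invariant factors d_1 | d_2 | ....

Answer: M ≅ ℤ/2 ⊕ ℤ/4

Derivation:
rank_ℚ(R)=2; free=2−2=0
SNF(R) diag = [2, 4] → torsion [2, 4]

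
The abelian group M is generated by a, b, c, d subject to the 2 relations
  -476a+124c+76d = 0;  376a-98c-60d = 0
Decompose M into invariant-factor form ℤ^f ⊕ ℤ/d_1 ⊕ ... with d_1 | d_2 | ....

Answer: M ≅ ℤ^2 ⊕ ℤ/2 ⊕ ℤ/4

Derivation:
rank_ℚ(R)=2; free=4−2=2
SNF(R) diag = [2, 4] → torsion [2, 4]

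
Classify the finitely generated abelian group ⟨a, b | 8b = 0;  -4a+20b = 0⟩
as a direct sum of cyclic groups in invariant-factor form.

rank_ℚ(R)=2; free=2−2=0
SNF(R) diag = [4, 8] → torsion [4, 8]

Answer: M ≅ ℤ/4 ⊕ ℤ/8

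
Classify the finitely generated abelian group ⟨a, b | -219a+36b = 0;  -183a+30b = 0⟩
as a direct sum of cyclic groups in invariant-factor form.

Answer: M ≅ ℤ/3 ⊕ ℤ/6

Derivation:
rank_ℚ(R)=2; free=2−2=0
SNF(R) diag = [3, 6] → torsion [3, 6]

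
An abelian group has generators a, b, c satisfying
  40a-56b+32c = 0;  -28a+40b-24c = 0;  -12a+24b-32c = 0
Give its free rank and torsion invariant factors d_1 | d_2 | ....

rank_ℚ(R)=3; free=3−3=0
SNF(R) diag = [4, 8, 8] → torsion [4, 8, 8]

Answer: M ≅ ℤ/4 ⊕ ℤ/8 ⊕ ℤ/8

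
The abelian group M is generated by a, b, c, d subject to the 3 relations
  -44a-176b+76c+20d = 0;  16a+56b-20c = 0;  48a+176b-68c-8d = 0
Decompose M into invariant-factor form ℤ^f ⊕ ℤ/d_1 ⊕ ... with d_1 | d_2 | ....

rank_ℚ(R)=3; free=4−3=1
SNF(R) diag = [4, 4, 8] → torsion [4, 4, 8]

Answer: M ≅ ℤ^1 ⊕ ℤ/4 ⊕ ℤ/4 ⊕ ℤ/8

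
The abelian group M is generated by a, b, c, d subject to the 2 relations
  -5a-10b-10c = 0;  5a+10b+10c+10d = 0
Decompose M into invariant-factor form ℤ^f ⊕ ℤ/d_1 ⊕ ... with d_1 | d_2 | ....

rank_ℚ(R)=2; free=4−2=2
SNF(R) diag = [5, 10] → torsion [5, 10]

Answer: M ≅ ℤ^2 ⊕ ℤ/5 ⊕ ℤ/10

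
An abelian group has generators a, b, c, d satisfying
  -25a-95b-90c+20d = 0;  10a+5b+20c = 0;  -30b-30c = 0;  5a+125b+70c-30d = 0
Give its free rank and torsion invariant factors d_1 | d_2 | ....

Answer: M ≅ ℤ/5 ⊕ ℤ/5 ⊕ ℤ/10 ⊕ ℤ/30

Derivation:
rank_ℚ(R)=4; free=4−4=0
SNF(R) diag = [5, 5, 10, 30] → torsion [5, 5, 10, 30]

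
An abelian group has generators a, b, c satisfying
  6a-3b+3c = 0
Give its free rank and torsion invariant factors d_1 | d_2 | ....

rank_ℚ(R)=1; free=3−1=2
SNF(R) diag = [3] → torsion [3]

Answer: M ≅ ℤ^2 ⊕ ℤ/3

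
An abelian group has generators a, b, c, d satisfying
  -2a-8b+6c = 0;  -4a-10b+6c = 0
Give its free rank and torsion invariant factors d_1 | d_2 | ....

Answer: M ≅ ℤ^2 ⊕ ℤ/2 ⊕ ℤ/6

Derivation:
rank_ℚ(R)=2; free=4−2=2
SNF(R) diag = [2, 6] → torsion [2, 6]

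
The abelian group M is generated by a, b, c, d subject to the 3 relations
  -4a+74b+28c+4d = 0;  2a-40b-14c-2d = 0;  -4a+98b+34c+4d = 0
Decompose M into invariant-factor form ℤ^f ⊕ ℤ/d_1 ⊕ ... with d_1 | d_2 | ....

rank_ℚ(R)=3; free=4−3=1
SNF(R) diag = [2, 6, 6] → torsion [2, 6, 6]

Answer: M ≅ ℤ^1 ⊕ ℤ/2 ⊕ ℤ/6 ⊕ ℤ/6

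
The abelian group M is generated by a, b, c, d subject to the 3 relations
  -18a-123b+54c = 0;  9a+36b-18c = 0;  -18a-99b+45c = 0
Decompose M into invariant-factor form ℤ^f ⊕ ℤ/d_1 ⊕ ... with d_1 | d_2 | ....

Answer: M ≅ ℤ^1 ⊕ ℤ/3 ⊕ ℤ/9 ⊕ ℤ/9

Derivation:
rank_ℚ(R)=3; free=4−3=1
SNF(R) diag = [3, 9, 9] → torsion [3, 9, 9]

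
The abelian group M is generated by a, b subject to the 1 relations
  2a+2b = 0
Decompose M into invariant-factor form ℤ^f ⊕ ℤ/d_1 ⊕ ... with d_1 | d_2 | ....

rank_ℚ(R)=1; free=2−1=1
SNF(R) diag = [2] → torsion [2]

Answer: M ≅ ℤ^1 ⊕ ℤ/2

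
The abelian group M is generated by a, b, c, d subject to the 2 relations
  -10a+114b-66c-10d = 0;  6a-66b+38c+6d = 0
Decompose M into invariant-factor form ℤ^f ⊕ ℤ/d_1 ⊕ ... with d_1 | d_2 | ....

rank_ℚ(R)=2; free=4−2=2
SNF(R) diag = [2, 4] → torsion [2, 4]

Answer: M ≅ ℤ^2 ⊕ ℤ/2 ⊕ ℤ/4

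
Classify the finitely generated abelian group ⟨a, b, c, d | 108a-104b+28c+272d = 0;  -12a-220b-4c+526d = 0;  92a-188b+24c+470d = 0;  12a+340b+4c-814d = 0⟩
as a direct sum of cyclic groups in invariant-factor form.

rank_ℚ(R)=4; free=4−4=0
SNF(R) diag = [2, 4, 12, 24] → torsion [2, 4, 12, 24]

Answer: M ≅ ℤ/2 ⊕ ℤ/4 ⊕ ℤ/12 ⊕ ℤ/24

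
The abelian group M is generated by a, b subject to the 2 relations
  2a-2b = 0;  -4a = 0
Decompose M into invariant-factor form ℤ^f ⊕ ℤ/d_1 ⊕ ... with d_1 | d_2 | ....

rank_ℚ(R)=2; free=2−2=0
SNF(R) diag = [2, 4] → torsion [2, 4]

Answer: M ≅ ℤ/2 ⊕ ℤ/4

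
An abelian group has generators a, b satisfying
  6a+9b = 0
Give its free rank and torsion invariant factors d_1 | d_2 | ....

rank_ℚ(R)=1; free=2−1=1
SNF(R) diag = [3] → torsion [3]

Answer: M ≅ ℤ^1 ⊕ ℤ/3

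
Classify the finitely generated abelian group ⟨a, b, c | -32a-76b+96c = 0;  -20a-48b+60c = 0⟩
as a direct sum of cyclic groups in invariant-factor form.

Answer: M ≅ ℤ^1 ⊕ ℤ/4 ⊕ ℤ/4

Derivation:
rank_ℚ(R)=2; free=3−2=1
SNF(R) diag = [4, 4] → torsion [4, 4]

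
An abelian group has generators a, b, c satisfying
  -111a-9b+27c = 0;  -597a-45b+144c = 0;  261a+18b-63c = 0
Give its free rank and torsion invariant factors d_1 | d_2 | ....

rank_ℚ(R)=3; free=3−3=0
SNF(R) diag = [3, 9, 9] → torsion [3, 9, 9]

Answer: M ≅ ℤ/3 ⊕ ℤ/9 ⊕ ℤ/9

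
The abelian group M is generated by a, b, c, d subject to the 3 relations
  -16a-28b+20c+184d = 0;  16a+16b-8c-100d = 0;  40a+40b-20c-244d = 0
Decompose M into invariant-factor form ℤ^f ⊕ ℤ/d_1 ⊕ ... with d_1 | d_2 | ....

Answer: M ≅ ℤ^1 ⊕ ℤ/4 ⊕ ℤ/12 ⊕ ℤ/12

Derivation:
rank_ℚ(R)=3; free=4−3=1
SNF(R) diag = [4, 12, 12] → torsion [4, 12, 12]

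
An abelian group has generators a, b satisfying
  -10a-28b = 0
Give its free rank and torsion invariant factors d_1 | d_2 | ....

rank_ℚ(R)=1; free=2−1=1
SNF(R) diag = [2] → torsion [2]

Answer: M ≅ ℤ^1 ⊕ ℤ/2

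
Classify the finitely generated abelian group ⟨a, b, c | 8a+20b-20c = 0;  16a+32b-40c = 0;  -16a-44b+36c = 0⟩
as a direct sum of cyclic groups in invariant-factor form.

Answer: M ≅ ℤ/4 ⊕ ℤ/8 ⊕ ℤ/8

Derivation:
rank_ℚ(R)=3; free=3−3=0
SNF(R) diag = [4, 8, 8] → torsion [4, 8, 8]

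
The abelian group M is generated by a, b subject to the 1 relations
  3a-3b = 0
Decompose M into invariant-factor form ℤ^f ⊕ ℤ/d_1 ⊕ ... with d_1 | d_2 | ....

Answer: M ≅ ℤ^1 ⊕ ℤ/3

Derivation:
rank_ℚ(R)=1; free=2−1=1
SNF(R) diag = [3] → torsion [3]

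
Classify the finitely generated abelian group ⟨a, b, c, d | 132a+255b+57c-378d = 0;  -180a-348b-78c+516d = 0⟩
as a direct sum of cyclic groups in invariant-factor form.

rank_ℚ(R)=2; free=4−2=2
SNF(R) diag = [3, 6] → torsion [3, 6]

Answer: M ≅ ℤ^2 ⊕ ℤ/3 ⊕ ℤ/6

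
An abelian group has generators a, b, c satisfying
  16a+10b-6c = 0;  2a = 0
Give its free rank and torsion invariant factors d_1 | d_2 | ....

Answer: M ≅ ℤ^1 ⊕ ℤ/2 ⊕ ℤ/2

Derivation:
rank_ℚ(R)=2; free=3−2=1
SNF(R) diag = [2, 2] → torsion [2, 2]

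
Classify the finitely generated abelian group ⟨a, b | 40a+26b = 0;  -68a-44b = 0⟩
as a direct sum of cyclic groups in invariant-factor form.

Answer: M ≅ ℤ/2 ⊕ ℤ/4

Derivation:
rank_ℚ(R)=2; free=2−2=0
SNF(R) diag = [2, 4] → torsion [2, 4]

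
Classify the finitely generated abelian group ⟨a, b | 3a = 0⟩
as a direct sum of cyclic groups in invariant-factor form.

rank_ℚ(R)=1; free=2−1=1
SNF(R) diag = [3] → torsion [3]

Answer: M ≅ ℤ^1 ⊕ ℤ/3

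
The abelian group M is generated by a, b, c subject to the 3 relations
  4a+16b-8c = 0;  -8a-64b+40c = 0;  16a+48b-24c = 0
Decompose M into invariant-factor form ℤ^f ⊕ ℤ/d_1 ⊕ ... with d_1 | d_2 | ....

Answer: M ≅ ℤ/4 ⊕ ℤ/8 ⊕ ℤ/16

Derivation:
rank_ℚ(R)=3; free=3−3=0
SNF(R) diag = [4, 8, 16] → torsion [4, 8, 16]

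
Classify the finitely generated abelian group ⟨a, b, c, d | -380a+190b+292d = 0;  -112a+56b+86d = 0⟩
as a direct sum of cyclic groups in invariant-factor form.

rank_ℚ(R)=2; free=4−2=2
SNF(R) diag = [2, 6] → torsion [2, 6]

Answer: M ≅ ℤ^2 ⊕ ℤ/2 ⊕ ℤ/6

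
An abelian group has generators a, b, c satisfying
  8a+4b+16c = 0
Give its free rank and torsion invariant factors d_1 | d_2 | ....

Answer: M ≅ ℤ^2 ⊕ ℤ/4

Derivation:
rank_ℚ(R)=1; free=3−1=2
SNF(R) diag = [4] → torsion [4]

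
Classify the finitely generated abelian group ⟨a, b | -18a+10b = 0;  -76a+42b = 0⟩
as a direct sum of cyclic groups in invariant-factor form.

rank_ℚ(R)=2; free=2−2=0
SNF(R) diag = [2, 2] → torsion [2, 2]

Answer: M ≅ ℤ/2 ⊕ ℤ/2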